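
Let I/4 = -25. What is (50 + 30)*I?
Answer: -8000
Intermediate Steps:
I = -100 (I = 4*(-25) = -100)
(50 + 30)*I = (50 + 30)*(-100) = 80*(-100) = -8000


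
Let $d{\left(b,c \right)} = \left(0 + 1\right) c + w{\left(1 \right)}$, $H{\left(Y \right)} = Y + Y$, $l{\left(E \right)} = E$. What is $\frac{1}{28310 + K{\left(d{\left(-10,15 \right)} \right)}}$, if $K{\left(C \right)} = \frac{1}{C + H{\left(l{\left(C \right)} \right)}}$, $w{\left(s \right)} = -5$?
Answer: $\frac{30}{849301} \approx 3.5323 \cdot 10^{-5}$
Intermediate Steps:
$H{\left(Y \right)} = 2 Y$
$d{\left(b,c \right)} = -5 + c$ ($d{\left(b,c \right)} = \left(0 + 1\right) c - 5 = 1 c - 5 = c - 5 = -5 + c$)
$K{\left(C \right)} = \frac{1}{3 C}$ ($K{\left(C \right)} = \frac{1}{C + 2 C} = \frac{1}{3 C}$)
$\frac{1}{28310 + K{\left(d{\left(-10,15 \right)} \right)}} = \frac{1}{28310 + \frac{1}{3 \left(-5 + 15\right)}} = \frac{1}{28310 + \frac{1}{3 \cdot 10}} = \frac{1}{28310 + \frac{1}{3} \cdot \frac{1}{10}} = \frac{1}{28310 + \frac{1}{30}} = \frac{1}{\frac{849301}{30}} = \frac{30}{849301}$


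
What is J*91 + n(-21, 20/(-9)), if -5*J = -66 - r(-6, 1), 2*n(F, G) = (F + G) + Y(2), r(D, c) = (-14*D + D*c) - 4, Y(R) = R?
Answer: 45673/18 ≈ 2537.4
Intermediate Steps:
r(D, c) = -4 - 14*D + D*c
n(F, G) = 1 + F/2 + G/2 (n(F, G) = ((F + G) + 2)/2 = (2 + F + G)/2 = 1 + F/2 + G/2)
J = 28 (J = -(-66 - (-4 - 14*(-6) - 6*1))/5 = -(-66 - (-4 + 84 - 6))/5 = -(-66 - 1*74)/5 = -(-66 - 74)/5 = -1/5*(-140) = 28)
J*91 + n(-21, 20/(-9)) = 28*91 + (1 + (1/2)*(-21) + (20/(-9))/2) = 2548 + (1 - 21/2 + (20*(-1/9))/2) = 2548 + (1 - 21/2 + (1/2)*(-20/9)) = 2548 + (1 - 21/2 - 10/9) = 2548 - 191/18 = 45673/18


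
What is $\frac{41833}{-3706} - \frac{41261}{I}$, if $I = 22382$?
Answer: $- \frac{8784028}{668933} \approx -13.131$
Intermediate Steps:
$\frac{41833}{-3706} - \frac{41261}{I} = \frac{41833}{-3706} - \frac{41261}{22382} = 41833 \left(- \frac{1}{3706}\right) - \frac{1331}{722} = - \frac{41833}{3706} - \frac{1331}{722} = - \frac{8784028}{668933}$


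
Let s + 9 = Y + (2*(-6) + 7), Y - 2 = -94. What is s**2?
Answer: 11236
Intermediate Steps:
Y = -92 (Y = 2 - 94 = -92)
s = -106 (s = -9 + (-92 + (2*(-6) + 7)) = -9 + (-92 + (-12 + 7)) = -9 + (-92 - 5) = -9 - 97 = -106)
s**2 = (-106)**2 = 11236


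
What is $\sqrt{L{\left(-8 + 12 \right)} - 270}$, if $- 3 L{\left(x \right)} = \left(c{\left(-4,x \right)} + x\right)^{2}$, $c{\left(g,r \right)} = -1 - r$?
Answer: $\frac{i \sqrt{2433}}{3} \approx 16.442 i$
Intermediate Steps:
$L{\left(x \right)} = - \frac{1}{3}$ ($L{\left(x \right)} = - \frac{\left(\left(-1 - x\right) + x\right)^{2}}{3} = - \frac{\left(-1\right)^{2}}{3} = \left(- \frac{1}{3}\right) 1 = - \frac{1}{3}$)
$\sqrt{L{\left(-8 + 12 \right)} - 270} = \sqrt{- \frac{1}{3} - 270} = \sqrt{- \frac{811}{3}} = \frac{i \sqrt{2433}}{3}$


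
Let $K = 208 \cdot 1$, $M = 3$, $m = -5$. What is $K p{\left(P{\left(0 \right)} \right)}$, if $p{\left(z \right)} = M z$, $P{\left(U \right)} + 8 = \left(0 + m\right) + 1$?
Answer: $-7488$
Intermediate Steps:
$P{\left(U \right)} = -12$ ($P{\left(U \right)} = -8 + \left(\left(0 - 5\right) + 1\right) = -8 + \left(-5 + 1\right) = -8 - 4 = -12$)
$p{\left(z \right)} = 3 z$
$K = 208$
$K p{\left(P{\left(0 \right)} \right)} = 208 \cdot 3 \left(-12\right) = 208 \left(-36\right) = -7488$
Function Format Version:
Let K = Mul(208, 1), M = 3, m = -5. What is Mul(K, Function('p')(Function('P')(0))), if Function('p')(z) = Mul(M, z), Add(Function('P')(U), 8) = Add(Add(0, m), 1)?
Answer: -7488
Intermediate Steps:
Function('P')(U) = -12 (Function('P')(U) = Add(-8, Add(Add(0, -5), 1)) = Add(-8, Add(-5, 1)) = Add(-8, -4) = -12)
Function('p')(z) = Mul(3, z)
K = 208
Mul(K, Function('p')(Function('P')(0))) = Mul(208, Mul(3, -12)) = Mul(208, -36) = -7488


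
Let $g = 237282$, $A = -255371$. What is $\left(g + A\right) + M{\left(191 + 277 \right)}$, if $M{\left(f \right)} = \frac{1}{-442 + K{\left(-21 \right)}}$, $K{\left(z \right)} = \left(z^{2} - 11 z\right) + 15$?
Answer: $- \frac{4431804}{245} \approx -18089.0$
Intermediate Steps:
$K{\left(z \right)} = 15 + z^{2} - 11 z$
$M{\left(f \right)} = \frac{1}{245}$ ($M{\left(f \right)} = \frac{1}{-442 + \left(15 + \left(-21\right)^{2} - -231\right)} = \frac{1}{-442 + \left(15 + 441 + 231\right)} = \frac{1}{-442 + 687} = \frac{1}{245}$)
$\left(g + A\right) + M{\left(191 + 277 \right)} = \left(237282 - 255371\right) + \frac{1}{245} = -18089 + \frac{1}{245} = - \frac{4431804}{245}$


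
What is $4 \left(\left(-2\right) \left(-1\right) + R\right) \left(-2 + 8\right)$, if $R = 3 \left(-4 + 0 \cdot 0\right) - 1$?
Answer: $-264$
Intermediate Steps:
$R = -13$ ($R = 3 \left(-4 + 0\right) - 1 = 3 \left(-4\right) - 1 = -12 - 1 = -13$)
$4 \left(\left(-2\right) \left(-1\right) + R\right) \left(-2 + 8\right) = 4 \left(\left(-2\right) \left(-1\right) - 13\right) \left(-2 + 8\right) = 4 \left(2 - 13\right) 6 = 4 \left(-11\right) 6 = \left(-44\right) 6 = -264$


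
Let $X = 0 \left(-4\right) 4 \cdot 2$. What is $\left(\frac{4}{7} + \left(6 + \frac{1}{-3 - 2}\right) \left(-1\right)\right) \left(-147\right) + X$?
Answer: $\frac{3843}{5} \approx 768.6$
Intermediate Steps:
$X = 0$ ($X = 0 \cdot 4 \cdot 2 = 0 \cdot 2 = 0$)
$\left(\frac{4}{7} + \left(6 + \frac{1}{-3 - 2}\right) \left(-1\right)\right) \left(-147\right) + X = \left(\frac{4}{7} + \left(6 + \frac{1}{-3 - 2}\right) \left(-1\right)\right) \left(-147\right) + 0 = \left(4 \cdot \frac{1}{7} + \left(6 + \frac{1}{-5}\right) \left(-1\right)\right) \left(-147\right) + 0 = \left(\frac{4}{7} + \left(6 - \frac{1}{5}\right) \left(-1\right)\right) \left(-147\right) + 0 = \left(\frac{4}{7} + \frac{29}{5} \left(-1\right)\right) \left(-147\right) + 0 = \left(\frac{4}{7} - \frac{29}{5}\right) \left(-147\right) + 0 = \left(- \frac{183}{35}\right) \left(-147\right) + 0 = \frac{3843}{5} + 0 = \frac{3843}{5}$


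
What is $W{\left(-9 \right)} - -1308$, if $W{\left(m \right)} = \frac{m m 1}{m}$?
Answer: $1299$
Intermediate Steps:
$W{\left(m \right)} = m$ ($W{\left(m \right)} = \frac{m^{2} \cdot 1}{m} = \frac{m^{2}}{m} = m$)
$W{\left(-9 \right)} - -1308 = -9 - -1308 = -9 + 1308 = 1299$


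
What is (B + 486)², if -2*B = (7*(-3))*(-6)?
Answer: 178929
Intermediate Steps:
B = -63 (B = -7*(-3)*(-6)/2 = -(-21)*(-6)/2 = -½*126 = -63)
(B + 486)² = (-63 + 486)² = 423² = 178929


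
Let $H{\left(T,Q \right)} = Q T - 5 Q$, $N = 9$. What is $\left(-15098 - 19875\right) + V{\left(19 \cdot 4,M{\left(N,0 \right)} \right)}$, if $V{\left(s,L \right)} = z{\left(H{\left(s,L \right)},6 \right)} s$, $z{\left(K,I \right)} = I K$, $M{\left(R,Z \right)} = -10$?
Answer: $-358733$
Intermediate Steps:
$H{\left(T,Q \right)} = - 5 Q + Q T$
$V{\left(s,L \right)} = 6 L s \left(-5 + s\right)$ ($V{\left(s,L \right)} = 6 L \left(-5 + s\right) s = 6 L s \left(-5 + s\right)$)
$\left(-15098 - 19875\right) + V{\left(19 \cdot 4,M{\left(N,0 \right)} \right)} = \left(-15098 - 19875\right) + 6 \left(-10\right) 19 \cdot 4 \left(-5 + 19 \cdot 4\right) = -34973 + 6 \left(-10\right) 76 \left(-5 + 76\right) = -34973 + 6 \left(-10\right) 76 \cdot 71 = -34973 - 323760 = -358733$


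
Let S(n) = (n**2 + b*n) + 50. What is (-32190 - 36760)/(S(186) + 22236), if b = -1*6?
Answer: -34475/27883 ≈ -1.2364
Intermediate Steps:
b = -6
S(n) = 50 + n**2 - 6*n (S(n) = (n**2 - 6*n) + 50 = 50 + n**2 - 6*n)
(-32190 - 36760)/(S(186) + 22236) = (-32190 - 36760)/((50 + 186**2 - 6*186) + 22236) = -68950/((50 + 34596 - 1116) + 22236) = -68950/(33530 + 22236) = -68950/55766 = -68950*1/55766 = -34475/27883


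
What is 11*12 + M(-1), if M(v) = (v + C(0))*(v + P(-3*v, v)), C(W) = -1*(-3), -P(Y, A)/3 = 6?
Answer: 94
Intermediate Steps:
P(Y, A) = -18 (P(Y, A) = -3*6 = -18)
C(W) = 3
M(v) = (-18 + v)*(3 + v) (M(v) = (v + 3)*(v - 18) = (3 + v)*(-18 + v) = (-18 + v)*(3 + v))
11*12 + M(-1) = 11*12 + (-54 + (-1)**2 - 15*(-1)) = 132 + (-54 + 1 + 15) = 132 - 38 = 94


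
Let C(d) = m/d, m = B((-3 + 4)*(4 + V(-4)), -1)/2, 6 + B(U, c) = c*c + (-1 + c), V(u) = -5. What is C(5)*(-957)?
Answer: 6699/10 ≈ 669.90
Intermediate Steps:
B(U, c) = -7 + c + c² (B(U, c) = -6 + (c*c + (-1 + c)) = -6 + (c² + (-1 + c)) = -6 + (-1 + c + c²) = -7 + c + c²)
m = -7/2 (m = (-7 - 1 + (-1)²)/2 = (-7 - 1 + 1)*(½) = -7*½ = -7/2 ≈ -3.5000)
C(d) = -7/(2*d)
C(5)*(-957) = -7/2/5*(-957) = -7/2*⅕*(-957) = -7/10*(-957) = 6699/10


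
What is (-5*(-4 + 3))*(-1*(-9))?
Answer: 45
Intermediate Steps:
(-5*(-4 + 3))*(-1*(-9)) = -5*(-1)*9 = 5*9 = 45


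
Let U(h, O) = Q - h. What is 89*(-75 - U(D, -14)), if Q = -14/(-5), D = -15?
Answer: -41296/5 ≈ -8259.2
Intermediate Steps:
Q = 14/5 (Q = -14*(-⅕) = 14/5 ≈ 2.8000)
U(h, O) = 14/5 - h
89*(-75 - U(D, -14)) = 89*(-75 - (14/5 - 1*(-15))) = 89*(-75 - (14/5 + 15)) = 89*(-75 - 1*89/5) = 89*(-75 - 89/5) = 89*(-464/5) = -41296/5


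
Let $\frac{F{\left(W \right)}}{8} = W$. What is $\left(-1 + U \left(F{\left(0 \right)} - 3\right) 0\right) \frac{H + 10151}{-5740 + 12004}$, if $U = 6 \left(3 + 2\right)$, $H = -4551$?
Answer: $- \frac{700}{783} \approx -0.894$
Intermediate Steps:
$F{\left(W \right)} = 8 W$
$U = 30$ ($U = 6 \cdot 5 = 30$)
$\left(-1 + U \left(F{\left(0 \right)} - 3\right) 0\right) \frac{H + 10151}{-5740 + 12004} = \left(-1 + 30 \left(8 \cdot 0 - 3\right) 0\right) \frac{-4551 + 10151}{-5740 + 12004} = \left(-1 + 30 \left(0 - 3\right) 0\right) \frac{5600}{6264} = \left(-1 + 30 \left(\left(-3\right) 0\right)\right) 5600 \cdot \frac{1}{6264} = \left(-1 + 30 \cdot 0\right) \frac{700}{783} = \left(-1 + 0\right) \frac{700}{783} = \left(-1\right) \frac{700}{783} = - \frac{700}{783}$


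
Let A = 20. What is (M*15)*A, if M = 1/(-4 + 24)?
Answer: 15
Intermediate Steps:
M = 1/20 ≈ 0.050000
(M*15)*A = ((1/20)*15)*20 = (3/4)*20 = 15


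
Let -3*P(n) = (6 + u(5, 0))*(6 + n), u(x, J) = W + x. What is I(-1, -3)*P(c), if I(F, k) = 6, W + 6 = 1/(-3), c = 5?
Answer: -308/3 ≈ -102.67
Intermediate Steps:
W = -19/3 (W = -6 + 1/(-3) = -6 - ⅓ = -19/3 ≈ -6.3333)
u(x, J) = -19/3 + x
P(n) = -28/3 - 14*n/9 (P(n) = -(6 + (-19/3 + 5))*(6 + n)/3 = -(6 - 4/3)*(6 + n)/3 = -14*(6 + n)/9 = -(28 + 14*n/3)/3 = -28/3 - 14*n/9)
I(-1, -3)*P(c) = 6*(-28/3 - 14/9*5) = 6*(-28/3 - 70/9) = 6*(-154/9) = -308/3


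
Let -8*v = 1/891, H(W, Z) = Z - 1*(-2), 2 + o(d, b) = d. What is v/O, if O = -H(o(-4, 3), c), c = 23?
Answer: 1/178200 ≈ 5.6117e-6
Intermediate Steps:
o(d, b) = -2 + d
H(W, Z) = 2 + Z (H(W, Z) = Z + 2 = 2 + Z)
v = -1/7128 (v = -⅛/891 = -⅛*1/891 = -1/7128 ≈ -0.00014029)
O = -25 (O = -(2 + 23) = -1*25 = -25)
v/O = -1/7128/(-25) = -1/7128*(-1/25) = 1/178200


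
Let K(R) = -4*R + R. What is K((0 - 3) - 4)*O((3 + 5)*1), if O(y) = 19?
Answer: 399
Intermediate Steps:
K(R) = -3*R
K((0 - 3) - 4)*O((3 + 5)*1) = -3*((0 - 3) - 4)*19 = -3*(-3 - 4)*19 = -3*(-7)*19 = 21*19 = 399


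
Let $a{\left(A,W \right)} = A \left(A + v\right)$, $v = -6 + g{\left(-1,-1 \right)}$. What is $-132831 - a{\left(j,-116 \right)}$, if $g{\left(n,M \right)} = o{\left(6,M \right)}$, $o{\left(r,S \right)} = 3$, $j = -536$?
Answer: $-421735$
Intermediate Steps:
$g{\left(n,M \right)} = 3$
$v = -3$ ($v = -6 + 3 = -3$)
$a{\left(A,W \right)} = A \left(-3 + A\right)$ ($a{\left(A,W \right)} = A \left(A - 3\right) = A \left(-3 + A\right)$)
$-132831 - a{\left(j,-116 \right)} = -132831 - - 536 \left(-3 - 536\right) = -132831 - \left(-536\right) \left(-539\right) = -132831 - 288904 = -421735$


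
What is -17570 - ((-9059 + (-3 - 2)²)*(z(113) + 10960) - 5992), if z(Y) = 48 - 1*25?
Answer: 99208844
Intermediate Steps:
z(Y) = 23 (z(Y) = 48 - 25 = 23)
-17570 - ((-9059 + (-3 - 2)²)*(z(113) + 10960) - 5992) = -17570 - ((-9059 + (-3 - 2)²)*(23 + 10960) - 5992) = -17570 - ((-9059 + (-5)²)*10983 - 5992) = -17570 - ((-9059 + 25)*10983 - 5992) = -17570 - (-9034*10983 - 5992) = -17570 - (-99220422 - 5992) = -17570 - 1*(-99226414) = -17570 + 99226414 = 99208844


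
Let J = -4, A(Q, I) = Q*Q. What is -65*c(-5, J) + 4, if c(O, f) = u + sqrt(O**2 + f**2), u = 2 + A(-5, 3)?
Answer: -1751 - 65*sqrt(41) ≈ -2167.2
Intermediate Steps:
A(Q, I) = Q**2
u = 27 (u = 2 + (-5)**2 = 2 + 25 = 27)
c(O, f) = 27 + sqrt(O**2 + f**2)
-65*c(-5, J) + 4 = -65*(27 + sqrt((-5)**2 + (-4)**2)) + 4 = -65*(27 + sqrt(25 + 16)) + 4 = -65*(27 + sqrt(41)) + 4 = (-1755 - 65*sqrt(41)) + 4 = -1751 - 65*sqrt(41)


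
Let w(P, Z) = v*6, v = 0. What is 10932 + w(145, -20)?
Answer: 10932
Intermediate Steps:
w(P, Z) = 0 (w(P, Z) = 0*6 = 0)
10932 + w(145, -20) = 10932 + 0 = 10932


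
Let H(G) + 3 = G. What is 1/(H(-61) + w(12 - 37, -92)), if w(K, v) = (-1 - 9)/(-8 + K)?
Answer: -33/2102 ≈ -0.015699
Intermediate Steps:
H(G) = -3 + G
w(K, v) = -10/(-8 + K)
1/(H(-61) + w(12 - 37, -92)) = 1/((-3 - 61) - 10/(-8 + (12 - 37))) = 1/(-64 - 10/(-8 - 25)) = 1/(-64 - 10/(-33)) = 1/(-64 - 10*(-1/33)) = 1/(-64 + 10/33) = 1/(-2102/33) = -33/2102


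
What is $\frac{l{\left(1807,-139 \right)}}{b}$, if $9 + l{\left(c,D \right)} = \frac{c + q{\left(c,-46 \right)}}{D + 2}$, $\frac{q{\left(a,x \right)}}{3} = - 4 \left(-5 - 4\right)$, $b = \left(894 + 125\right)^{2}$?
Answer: $- \frac{3148}{142255457} \approx -2.2129 \cdot 10^{-5}$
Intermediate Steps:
$b = 1038361$ ($b = 1019^{2} = 1038361$)
$q{\left(a,x \right)} = 108$ ($q{\left(a,x \right)} = 3 \left(- 4 \left(-5 - 4\right)\right) = 3 \left(\left(-4\right) \left(-9\right)\right) = 3 \cdot 36 = 108$)
$l{\left(c,D \right)} = -9 + \frac{108 + c}{2 + D}$ ($l{\left(c,D \right)} = -9 + \frac{c + 108}{D + 2} = -9 + \frac{108 + c}{2 + D}$)
$\frac{l{\left(1807,-139 \right)}}{b} = \frac{\frac{1}{2 - 139} \left(90 + 1807 - -1251\right)}{1038361} = \frac{90 + 1807 + 1251}{-137} \cdot \frac{1}{1038361} = \left(- \frac{1}{137}\right) 3148 \cdot \frac{1}{1038361} = \left(- \frac{3148}{137}\right) \frac{1}{1038361} = - \frac{3148}{142255457}$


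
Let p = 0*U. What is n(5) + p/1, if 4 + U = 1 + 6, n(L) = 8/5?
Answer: 8/5 ≈ 1.6000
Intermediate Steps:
n(L) = 8/5 (n(L) = 8*(1/5) = 8/5)
U = 3 (U = -4 + (1 + 6) = -4 + 7 = 3)
p = 0 (p = 0*3 = 0)
n(5) + p/1 = 8/5 + 0/1 = 8/5 + 0*1 = 8/5 + 0 = 8/5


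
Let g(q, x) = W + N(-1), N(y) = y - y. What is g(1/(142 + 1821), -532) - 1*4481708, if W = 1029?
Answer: -4480679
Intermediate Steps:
N(y) = 0
g(q, x) = 1029 (g(q, x) = 1029 + 0 = 1029)
g(1/(142 + 1821), -532) - 1*4481708 = 1029 - 1*4481708 = 1029 - 4481708 = -4480679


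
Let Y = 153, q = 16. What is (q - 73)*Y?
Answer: -8721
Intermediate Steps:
(q - 73)*Y = (16 - 73)*153 = -57*153 = -8721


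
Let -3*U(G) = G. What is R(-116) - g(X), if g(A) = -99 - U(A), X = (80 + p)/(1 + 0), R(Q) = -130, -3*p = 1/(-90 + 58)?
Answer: -16609/288 ≈ -57.670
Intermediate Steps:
U(G) = -G/3
p = 1/96 (p = -1/(3*(-90 + 58)) = -⅓/(-32) = -⅓*(-1/32) = 1/96 ≈ 0.010417)
X = 7681/96 (X = (80 + 1/96)/(1 + 0) = (7681/96)/1 = (7681/96)*1 = 7681/96 ≈ 80.010)
g(A) = -99 + A/3 (g(A) = -99 - (-1)*A/3 = -99 + A/3)
R(-116) - g(X) = -130 - (-99 + (⅓)*(7681/96)) = -130 - (-99 + 7681/288) = -130 - 1*(-20831/288) = -130 + 20831/288 = -16609/288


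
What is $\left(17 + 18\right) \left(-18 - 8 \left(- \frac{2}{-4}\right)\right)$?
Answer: $-770$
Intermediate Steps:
$\left(17 + 18\right) \left(-18 - 8 \left(- \frac{2}{-4}\right)\right) = 35 \left(-18 - 8 \left(\left(-2\right) \left(- \frac{1}{4}\right)\right)\right) = 35 \left(-18 - 8 \cdot \frac{1}{2}\right) = 35 \left(-18 - 4\right) = 35 \left(-22\right) = -770$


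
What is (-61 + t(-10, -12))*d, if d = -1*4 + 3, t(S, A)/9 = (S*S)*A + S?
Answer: 10951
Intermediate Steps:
t(S, A) = 9*S + 9*A*S² (t(S, A) = 9*((S*S)*A + S) = 9*(S²*A + S) = 9*(A*S² + S) = 9*(S + A*S²) = 9*S + 9*A*S²)
d = -1 (d = -4 + 3 = -1)
(-61 + t(-10, -12))*d = (-61 + 9*(-10)*(1 - 12*(-10)))*(-1) = (-61 + 9*(-10)*(1 + 120))*(-1) = (-61 + 9*(-10)*121)*(-1) = (-61 - 10890)*(-1) = -10951*(-1) = 10951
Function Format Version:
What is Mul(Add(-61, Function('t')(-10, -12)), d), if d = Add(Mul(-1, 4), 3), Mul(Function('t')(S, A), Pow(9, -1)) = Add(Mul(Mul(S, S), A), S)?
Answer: 10951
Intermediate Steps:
Function('t')(S, A) = Add(Mul(9, S), Mul(9, A, Pow(S, 2))) (Function('t')(S, A) = Mul(9, Add(Mul(Mul(S, S), A), S)) = Mul(9, Add(Mul(Pow(S, 2), A), S)) = Mul(9, Add(Mul(A, Pow(S, 2)), S)) = Mul(9, Add(S, Mul(A, Pow(S, 2)))) = Add(Mul(9, S), Mul(9, A, Pow(S, 2))))
d = -1 (d = Add(-4, 3) = -1)
Mul(Add(-61, Function('t')(-10, -12)), d) = Mul(Add(-61, Mul(9, -10, Add(1, Mul(-12, -10)))), -1) = Mul(Add(-61, Mul(9, -10, Add(1, 120))), -1) = Mul(Add(-61, Mul(9, -10, 121)), -1) = Mul(Add(-61, -10890), -1) = Mul(-10951, -1) = 10951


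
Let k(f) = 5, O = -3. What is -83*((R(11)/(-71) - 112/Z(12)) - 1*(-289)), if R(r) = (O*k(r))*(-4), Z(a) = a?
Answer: -4929287/213 ≈ -23142.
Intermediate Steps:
R(r) = 60 (R(r) = -3*5*(-4) = -15*(-4) = 60)
-83*((R(11)/(-71) - 112/Z(12)) - 1*(-289)) = -83*((60/(-71) - 112/12) - 1*(-289)) = -83*((60*(-1/71) - 112*1/12) + 289) = -83*((-60/71 - 28/3) + 289) = -83*(-2168/213 + 289) = -83*59389/213 = -4929287/213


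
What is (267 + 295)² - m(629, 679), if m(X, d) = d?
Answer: 315165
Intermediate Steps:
(267 + 295)² - m(629, 679) = (267 + 295)² - 1*679 = 562² - 679 = 315844 - 679 = 315165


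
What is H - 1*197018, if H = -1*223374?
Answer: -420392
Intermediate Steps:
H = -223374
H - 1*197018 = -223374 - 1*197018 = -223374 - 197018 = -420392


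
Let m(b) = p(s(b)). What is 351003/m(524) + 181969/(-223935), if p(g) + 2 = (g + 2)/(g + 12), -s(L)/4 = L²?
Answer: -14387998394559053/40990629945 ≈ -3.5101e+5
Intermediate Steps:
s(L) = -4*L²
p(g) = -2 + (2 + g)/(12 + g) (p(g) = -2 + (g + 2)/(g + 12) = -2 + (2 + g)/(12 + g))
m(b) = (-22 + 4*b²)/(12 - 4*b²) (m(b) = (-22 - (-4)*b²)/(12 - 4*b²) = (-22 + 4*b²)/(12 - 4*b²))
351003/m(524) + 181969/(-223935) = 351003/(((11/2 - 1*524²)/(-3 + 524²))) + 181969/(-223935) = 351003/(((11/2 - 1*274576)/(-3 + 274576))) + 181969*(-1/223935) = 351003/(((11/2 - 274576)/274573)) - 181969/223935 = 351003/(((1/274573)*(-549141/2))) - 181969/223935 = 351003/(-549141/549146) - 181969/223935 = 351003*(-549146/549141) - 181969/223935 = -64250631146/183047 - 181969/223935 = -14387998394559053/40990629945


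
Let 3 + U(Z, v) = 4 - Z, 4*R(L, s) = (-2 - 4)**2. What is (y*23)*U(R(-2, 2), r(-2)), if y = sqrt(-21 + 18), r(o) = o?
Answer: -184*I*sqrt(3) ≈ -318.7*I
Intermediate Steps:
R(L, s) = 9 (R(L, s) = (-2 - 4)**2/4 = (1/4)*(-6)**2 = (1/4)*36 = 9)
y = I*sqrt(3) (y = sqrt(-3) = I*sqrt(3) ≈ 1.732*I)
U(Z, v) = 1 - Z (U(Z, v) = -3 + (4 - Z) = 1 - Z)
(y*23)*U(R(-2, 2), r(-2)) = ((I*sqrt(3))*23)*(1 - 1*9) = (23*I*sqrt(3))*(1 - 9) = (23*I*sqrt(3))*(-8) = -184*I*sqrt(3)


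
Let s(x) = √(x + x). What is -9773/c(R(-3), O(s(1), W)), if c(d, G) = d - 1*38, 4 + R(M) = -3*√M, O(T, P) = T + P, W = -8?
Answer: 136822/597 - 9773*I*√3/597 ≈ 229.18 - 28.354*I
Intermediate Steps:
s(x) = √2*√x (s(x) = √(2*x) = √2*√x)
O(T, P) = P + T
R(M) = -4 - 3*√M
c(d, G) = -38 + d (c(d, G) = d - 38 = -38 + d)
-9773/c(R(-3), O(s(1), W)) = -9773/(-38 + (-4 - 3*I*√3)) = -9773/(-42 - 3*I*√3)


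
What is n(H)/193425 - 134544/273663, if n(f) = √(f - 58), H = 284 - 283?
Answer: -44848/91221 + I*√57/193425 ≈ -0.49164 + 3.9032e-5*I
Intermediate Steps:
H = 1
n(f) = √(-58 + f)
n(H)/193425 - 134544/273663 = √(-58 + 1)/193425 - 134544/273663 = √(-57)*(1/193425) - 134544*1/273663 = (I*√57)*(1/193425) - 44848/91221 = I*√57/193425 - 44848/91221 = -44848/91221 + I*√57/193425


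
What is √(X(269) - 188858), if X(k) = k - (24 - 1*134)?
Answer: I*√188479 ≈ 434.14*I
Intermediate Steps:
X(k) = 110 + k (X(k) = k - (24 - 134) = k - 1*(-110) = k + 110 = 110 + k)
√(X(269) - 188858) = √((110 + 269) - 188858) = √(379 - 188858) = √(-188479) = I*√188479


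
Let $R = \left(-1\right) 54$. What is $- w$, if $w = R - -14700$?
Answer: $-14646$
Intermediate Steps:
$R = -54$
$w = 14646$ ($w = -54 - -14700 = -54 + 14700 = 14646$)
$- w = \left(-1\right) 14646 = -14646$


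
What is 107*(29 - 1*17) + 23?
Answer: 1307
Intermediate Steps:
107*(29 - 1*17) + 23 = 107*(29 - 17) + 23 = 107*12 + 23 = 1284 + 23 = 1307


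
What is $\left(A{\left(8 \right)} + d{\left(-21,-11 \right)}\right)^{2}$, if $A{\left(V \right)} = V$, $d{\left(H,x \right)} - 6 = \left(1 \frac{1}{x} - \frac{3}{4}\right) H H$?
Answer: $\frac{246521401}{1936} \approx 1.2734 \cdot 10^{5}$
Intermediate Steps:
$d{\left(H,x \right)} = 6 + H^{2} \left(- \frac{3}{4} + \frac{1}{x}\right)$ ($d{\left(H,x \right)} = 6 + \left(1 \frac{1}{x} - \frac{3}{4}\right) H H = 6 + \left(\frac{1}{x} - \frac{3}{4}\right) H H = 6 + \left(- \frac{3}{4} + \frac{1}{x}\right) H H = 6 + H \left(- \frac{3}{4} + \frac{1}{x}\right) H = 6 + H^{2} \left(- \frac{3}{4} + \frac{1}{x}\right)$)
$\left(A{\left(8 \right)} + d{\left(-21,-11 \right)}\right)^{2} = \left(8 + \left(6 - \frac{3 \left(-21\right)^{2}}{4} + \frac{\left(-21\right)^{2}}{-11}\right)\right)^{2} = \left(8 + \left(6 - \frac{1323}{4} + 441 \left(- \frac{1}{11}\right)\right)\right)^{2} = \left(8 - \frac{16053}{44}\right)^{2} = \left(- \frac{15701}{44}\right)^{2} = \frac{246521401}{1936}$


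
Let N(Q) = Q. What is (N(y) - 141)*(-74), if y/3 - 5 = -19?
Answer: 13542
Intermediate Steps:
y = -42 (y = 15 + 3*(-19) = 15 - 57 = -42)
(N(y) - 141)*(-74) = (-42 - 141)*(-74) = -183*(-74) = 13542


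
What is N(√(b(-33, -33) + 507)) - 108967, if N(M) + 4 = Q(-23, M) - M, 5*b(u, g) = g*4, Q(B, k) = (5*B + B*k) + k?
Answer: -109086 - 69*√1335/5 ≈ -1.0959e+5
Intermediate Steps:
Q(B, k) = k + 5*B + B*k
b(u, g) = 4*g/5 (b(u, g) = (g*4)/5 = (4*g)/5 = 4*g/5)
N(M) = -119 - 23*M (N(M) = -4 + ((M + 5*(-23) - 23*M) - M) = -4 + ((M - 115 - 23*M) - M) = -4 + ((-115 - 22*M) - M) = -4 + (-115 - 23*M) = -119 - 23*M)
N(√(b(-33, -33) + 507)) - 108967 = (-119 - 23*√((⅘)*(-33) + 507)) - 108967 = (-119 - 23*√(-132/5 + 507)) - 108967 = (-119 - 69*√1335/5) - 108967 = -109086 - 69*√1335/5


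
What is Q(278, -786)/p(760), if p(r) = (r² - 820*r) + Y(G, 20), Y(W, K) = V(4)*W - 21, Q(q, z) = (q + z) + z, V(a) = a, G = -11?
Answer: 1294/45665 ≈ 0.028337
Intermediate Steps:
Q(q, z) = q + 2*z
Y(W, K) = -21 + 4*W (Y(W, K) = 4*W - 21 = -21 + 4*W)
p(r) = -65 + r² - 820*r (p(r) = (r² - 820*r) + (-21 + 4*(-11)) = (r² - 820*r) + (-21 - 44) = (r² - 820*r) - 65 = -65 + r² - 820*r)
Q(278, -786)/p(760) = (278 + 2*(-786))/(-65 + 760² - 820*760) = (278 - 1572)/(-65 + 577600 - 623200) = -1294/(-45665) = -1294*(-1/45665) = 1294/45665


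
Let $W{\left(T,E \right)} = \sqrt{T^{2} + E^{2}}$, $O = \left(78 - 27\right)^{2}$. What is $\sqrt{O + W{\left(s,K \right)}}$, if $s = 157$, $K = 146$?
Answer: $\sqrt{2601 + \sqrt{45965}} \approx 53.06$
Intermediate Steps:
$O = 2601$ ($O = 51^{2} = 2601$)
$W{\left(T,E \right)} = \sqrt{E^{2} + T^{2}}$
$\sqrt{O + W{\left(s,K \right)}} = \sqrt{2601 + \sqrt{146^{2} + 157^{2}}} = \sqrt{2601 + \sqrt{21316 + 24649}} = \sqrt{2601 + \sqrt{45965}}$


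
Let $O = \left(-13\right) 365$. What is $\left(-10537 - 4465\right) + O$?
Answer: $-19747$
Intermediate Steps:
$O = -4745$
$\left(-10537 - 4465\right) + O = \left(-10537 - 4465\right) - 4745 = -15002 - 4745 = -19747$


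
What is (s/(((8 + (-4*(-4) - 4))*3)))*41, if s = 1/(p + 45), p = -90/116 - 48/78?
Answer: 15457/986430 ≈ 0.015670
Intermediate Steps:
p = -1049/754 (p = -90*1/116 - 48*1/78 = -45/58 - 8/13 = -1049/754 ≈ -1.3912)
s = 754/32881 (s = 1/(-1049/754 + 45) = 1/(32881/754) = 754/32881 ≈ 0.022931)
(s/(((8 + (-4*(-4) - 4))*3)))*41 = (754/(32881*(((8 + (-4*(-4) - 4))*3))))*41 = (754/(32881*(((8 + (16 - 4))*3))))*41 = (754/(32881*(((8 + 12)*3))))*41 = (754/(32881*((20*3))))*41 = ((754/32881)/60)*41 = ((754/32881)*(1/60))*41 = (377/986430)*41 = 15457/986430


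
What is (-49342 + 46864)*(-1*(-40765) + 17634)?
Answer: -144712722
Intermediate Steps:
(-49342 + 46864)*(-1*(-40765) + 17634) = -2478*(40765 + 17634) = -2478*58399 = -144712722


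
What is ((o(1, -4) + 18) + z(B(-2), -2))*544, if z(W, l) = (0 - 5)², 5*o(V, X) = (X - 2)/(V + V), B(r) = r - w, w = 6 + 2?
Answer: 115328/5 ≈ 23066.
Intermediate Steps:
w = 8
B(r) = -8 + r (B(r) = r - 1*8 = r - 8 = -8 + r)
o(V, X) = (-2 + X)/(10*V) (o(V, X) = ((X - 2)/(V + V))/5 = ((-2 + X)/((2*V)))/5 = ((-2 + X)*(1/(2*V)))/5 = ((-2 + X)/(2*V))/5 = (-2 + X)/(10*V))
z(W, l) = 25 (z(W, l) = (-5)² = 25)
((o(1, -4) + 18) + z(B(-2), -2))*544 = (((⅒)*(-2 - 4)/1 + 18) + 25)*544 = (((⅒)*1*(-6) + 18) + 25)*544 = ((-⅗ + 18) + 25)*544 = (87/5 + 25)*544 = (212/5)*544 = 115328/5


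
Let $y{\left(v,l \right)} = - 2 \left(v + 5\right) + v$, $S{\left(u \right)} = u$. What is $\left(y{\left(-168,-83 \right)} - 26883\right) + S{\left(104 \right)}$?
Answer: $-26621$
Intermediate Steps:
$y{\left(v,l \right)} = -10 - v$ ($y{\left(v,l \right)} = - 2 \left(5 + v\right) + v = \left(-10 - 2 v\right) + v = -10 - v$)
$\left(y{\left(-168,-83 \right)} - 26883\right) + S{\left(104 \right)} = \left(\left(-10 - -168\right) - 26883\right) + 104 = \left(\left(-10 + 168\right) - 26883\right) + 104 = \left(158 - 26883\right) + 104 = -26725 + 104 = -26621$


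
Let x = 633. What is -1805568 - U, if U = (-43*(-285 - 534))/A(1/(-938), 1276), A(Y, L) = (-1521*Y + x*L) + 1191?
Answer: -35127501427110/19455097 ≈ -1.8056e+6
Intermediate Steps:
A(Y, L) = 1191 - 1521*Y + 633*L (A(Y, L) = (-1521*Y + 633*L) + 1191 = 1191 - 1521*Y + 633*L)
U = 847014/19455097 (U = (-43*(-285 - 534))/(1191 - 1521/(-938) + 633*1276) = (-43*(-819))/(1191 - 1521*(-1/938) + 807708) = 35217/(1191 + 1521/938 + 807708) = 35217/(758748783/938) = 35217*(938/758748783) = 847014/19455097 ≈ 0.043537)
-1805568 - U = -1805568 - 1*847014/19455097 = -1805568 - 847014/19455097 = -35127501427110/19455097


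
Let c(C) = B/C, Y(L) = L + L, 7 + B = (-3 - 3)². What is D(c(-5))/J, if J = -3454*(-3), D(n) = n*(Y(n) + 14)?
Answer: -58/43175 ≈ -0.0013434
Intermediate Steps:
B = 29 (B = -7 + (-3 - 3)² = -7 + (-6)² = -7 + 36 = 29)
Y(L) = 2*L
c(C) = 29/C
D(n) = n*(14 + 2*n) (D(n) = n*(2*n + 14) = n*(14 + 2*n))
J = 10362
D(c(-5))/J = (2*(29/(-5))*(7 + 29/(-5)))/10362 = (2*(29*(-⅕))*(7 + 29*(-⅕)))*(1/10362) = (2*(-29/5)*(7 - 29/5))*(1/10362) = (2*(-29/5)*(6/5))*(1/10362) = -348/25*1/10362 = -58/43175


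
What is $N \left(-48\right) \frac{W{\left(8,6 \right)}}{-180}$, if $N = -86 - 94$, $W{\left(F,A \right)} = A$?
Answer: $-288$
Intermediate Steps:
$N = -180$
$N \left(-48\right) \frac{W{\left(8,6 \right)}}{-180} = \left(-180\right) \left(-48\right) \frac{6}{-180} = 8640 \cdot 6 \left(- \frac{1}{180}\right) = 8640 \left(- \frac{1}{30}\right) = -288$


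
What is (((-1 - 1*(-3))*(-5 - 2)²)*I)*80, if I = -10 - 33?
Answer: -337120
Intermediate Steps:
I = -43
(((-1 - 1*(-3))*(-5 - 2)²)*I)*80 = (((-1 - 1*(-3))*(-5 - 2)²)*(-43))*80 = (((-1 + 3)*(-7)²)*(-43))*80 = ((2*49)*(-43))*80 = (98*(-43))*80 = -4214*80 = -337120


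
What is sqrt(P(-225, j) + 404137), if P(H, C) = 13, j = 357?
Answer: 5*sqrt(16166) ≈ 635.73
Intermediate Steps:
sqrt(P(-225, j) + 404137) = sqrt(13 + 404137) = sqrt(404150) = 5*sqrt(16166)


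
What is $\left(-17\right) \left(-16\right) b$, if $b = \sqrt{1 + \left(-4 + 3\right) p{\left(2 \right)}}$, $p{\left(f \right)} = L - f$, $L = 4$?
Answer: $272 i \approx 272.0 i$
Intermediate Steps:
$p{\left(f \right)} = 4 - f$
$b = i$ ($b = \sqrt{1 + \left(-4 + 3\right) \left(4 - 2\right)} = \sqrt{1 - \left(4 - 2\right)} = \sqrt{1 - 2} = \sqrt{-1} = i \approx 1.0 i$)
$\left(-17\right) \left(-16\right) b = \left(-17\right) \left(-16\right) i = 272 i$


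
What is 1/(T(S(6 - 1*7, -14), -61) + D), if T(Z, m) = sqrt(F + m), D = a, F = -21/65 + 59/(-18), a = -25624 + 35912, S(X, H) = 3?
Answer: 12036960/123836320063 - 3*I*sqrt(9825790)/123836320063 ≈ 9.7201e-5 - 7.5938e-8*I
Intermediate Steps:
a = 10288
F = -4213/1170 (F = -21*1/65 + 59*(-1/18) = -21/65 - 59/18 = -4213/1170 ≈ -3.6009)
D = 10288
T(Z, m) = sqrt(-4213/1170 + m)
1/(T(S(6 - 1*7, -14), -61) + D) = 1/(sqrt(-547690 + 152100*(-61))/390 + 10288) = 1/(sqrt(-547690 - 9278100)/390 + 10288) = 1/(sqrt(-9825790)/390 + 10288) = 1/((I*sqrt(9825790))/390 + 10288) = 1/(I*sqrt(9825790)/390 + 10288) = 1/(10288 + I*sqrt(9825790)/390)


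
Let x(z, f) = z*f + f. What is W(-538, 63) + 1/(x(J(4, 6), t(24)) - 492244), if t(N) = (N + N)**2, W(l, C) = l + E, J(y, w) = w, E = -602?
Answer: -542772241/476116 ≈ -1140.0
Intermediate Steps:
W(l, C) = -602 + l (W(l, C) = l - 602 = -602 + l)
t(N) = 4*N**2 (t(N) = (2*N)**2 = 4*N**2)
x(z, f) = f + f*z (x(z, f) = f*z + f = f + f*z)
W(-538, 63) + 1/(x(J(4, 6), t(24)) - 492244) = (-602 - 538) + 1/((4*24**2)*(1 + 6) - 492244) = -1140 + 1/((4*576)*7 - 492244) = -1140 + 1/(2304*7 - 492244) = -1140 + 1/(16128 - 492244) = -1140 + 1/(-476116) = -1140 - 1/476116 = -542772241/476116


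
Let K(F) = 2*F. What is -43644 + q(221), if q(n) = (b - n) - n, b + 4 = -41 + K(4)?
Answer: -44123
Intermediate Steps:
b = -37 (b = -4 + (-41 + 2*4) = -4 + (-41 + 8) = -4 - 33 = -37)
q(n) = -37 - 2*n (q(n) = (-37 - n) - n = -37 - 2*n)
-43644 + q(221) = -43644 + (-37 - 2*221) = -43644 + (-37 - 442) = -43644 - 479 = -44123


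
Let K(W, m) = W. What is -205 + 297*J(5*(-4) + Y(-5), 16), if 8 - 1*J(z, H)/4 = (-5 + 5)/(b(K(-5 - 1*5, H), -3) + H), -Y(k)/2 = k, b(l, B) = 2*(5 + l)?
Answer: 9299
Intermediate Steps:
b(l, B) = 10 + 2*l
Y(k) = -2*k
J(z, H) = 32 (J(z, H) = 32 - 4*(-5 + 5)/((10 + 2*(-5 - 1*5)) + H) = 32 - 0/((10 + 2*(-5 - 5)) + H) = 32 - 0/((10 + 2*(-10)) + H) = 32 - 0/((10 - 20) + H) = 32 - 0/(-10 + H) = 32 - 4*0 = 32 + 0 = 32)
-205 + 297*J(5*(-4) + Y(-5), 16) = -205 + 297*32 = -205 + 9504 = 9299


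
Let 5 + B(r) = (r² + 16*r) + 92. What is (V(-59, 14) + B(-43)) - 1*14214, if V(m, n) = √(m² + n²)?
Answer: -12966 + √3677 ≈ -12905.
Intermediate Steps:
B(r) = 87 + r² + 16*r (B(r) = -5 + ((r² + 16*r) + 92) = -5 + (92 + r² + 16*r) = 87 + r² + 16*r)
(V(-59, 14) + B(-43)) - 1*14214 = (√((-59)² + 14²) + (87 + (-43)² + 16*(-43))) - 1*14214 = (√(3481 + 196) + (87 + 1849 - 688)) - 14214 = (√3677 + 1248) - 14214 = (1248 + √3677) - 14214 = -12966 + √3677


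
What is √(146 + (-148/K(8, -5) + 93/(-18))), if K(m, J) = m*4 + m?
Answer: 11*√255/15 ≈ 11.710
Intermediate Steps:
K(m, J) = 5*m (K(m, J) = 4*m + m = 5*m)
√(146 + (-148/K(8, -5) + 93/(-18))) = √(146 + (-148/(5*8) + 93/(-18))) = √(146 + (-148/40 + 93*(-1/18))) = √(146 + (-148*1/40 - 31/6)) = √(146 + (-37/10 - 31/6)) = √(146 - 133/15) = √(2057/15) = 11*√255/15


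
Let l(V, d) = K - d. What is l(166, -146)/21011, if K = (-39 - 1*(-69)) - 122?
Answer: 54/21011 ≈ 0.0025701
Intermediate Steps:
K = -92 (K = (-39 + 69) - 122 = 30 - 122 = -92)
l(V, d) = -92 - d
l(166, -146)/21011 = (-92 - 1*(-146))/21011 = (-92 + 146)*(1/21011) = 54*(1/21011) = 54/21011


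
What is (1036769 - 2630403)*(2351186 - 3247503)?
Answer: 1428401245978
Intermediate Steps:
(1036769 - 2630403)*(2351186 - 3247503) = -1593634*(-896317) = 1428401245978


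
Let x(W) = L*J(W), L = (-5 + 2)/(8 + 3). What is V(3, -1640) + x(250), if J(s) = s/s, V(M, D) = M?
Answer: 30/11 ≈ 2.7273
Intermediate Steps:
J(s) = 1
L = -3/11 ≈ -0.27273
x(W) = -3/11 (x(W) = -3/11*1 = -3/11)
V(3, -1640) + x(250) = 3 - 3/11 = 30/11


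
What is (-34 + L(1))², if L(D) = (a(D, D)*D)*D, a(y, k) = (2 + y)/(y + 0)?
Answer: 961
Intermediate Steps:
a(y, k) = (2 + y)/y
L(D) = D*(2 + D) (L(D) = (((2 + D)/D)*D)*D = (2 + D)*D = D*(2 + D))
(-34 + L(1))² = (-34 + 1*(2 + 1))² = (-34 + 1*3)² = (-34 + 3)² = (-31)² = 961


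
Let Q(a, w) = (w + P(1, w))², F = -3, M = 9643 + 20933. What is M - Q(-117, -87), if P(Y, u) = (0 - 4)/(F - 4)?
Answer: 1132199/49 ≈ 23106.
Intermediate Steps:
M = 30576
P(Y, u) = 4/7 (P(Y, u) = (0 - 4)/(-3 - 4) = -4/(-7) = -4*(-⅐) = 4/7)
Q(a, w) = (4/7 + w)² (Q(a, w) = (w + 4/7)² = (4/7 + w)²)
M - Q(-117, -87) = 30576 - (4 + 7*(-87))²/49 = 30576 - (4 - 609)²/49 = 30576 - (-605)²/49 = 30576 - 366025/49 = 1132199/49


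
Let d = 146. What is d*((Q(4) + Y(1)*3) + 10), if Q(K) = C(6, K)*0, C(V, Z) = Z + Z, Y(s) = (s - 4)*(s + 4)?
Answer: -5110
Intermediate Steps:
Y(s) = (-4 + s)*(4 + s)
C(V, Z) = 2*Z
Q(K) = 0 (Q(K) = (2*K)*0 = 0)
d*((Q(4) + Y(1)*3) + 10) = 146*((0 + (-16 + 1**2)*3) + 10) = 146*((0 + (-16 + 1)*3) + 10) = 146*((0 - 15*3) + 10) = 146*((0 - 45) + 10) = 146*(-45 + 10) = 146*(-35) = -5110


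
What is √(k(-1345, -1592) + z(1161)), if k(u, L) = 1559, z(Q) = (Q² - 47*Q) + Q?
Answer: √1296074 ≈ 1138.5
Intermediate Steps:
z(Q) = Q² - 46*Q
√(k(-1345, -1592) + z(1161)) = √(1559 + 1161*(-46 + 1161)) = √(1559 + 1161*1115) = √(1559 + 1294515) = √1296074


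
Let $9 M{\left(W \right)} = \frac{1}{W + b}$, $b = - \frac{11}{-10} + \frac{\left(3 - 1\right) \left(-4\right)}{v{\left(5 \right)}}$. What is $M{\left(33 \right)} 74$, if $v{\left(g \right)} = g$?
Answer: $\frac{148}{585} \approx 0.25299$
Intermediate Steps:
$b = - \frac{1}{2}$ ($b = - \frac{11}{-10} + \frac{\left(3 - 1\right) \left(-4\right)}{5} = \left(-11\right) \left(- \frac{1}{10}\right) + 2 \left(-4\right) \frac{1}{5} = \frac{11}{10} - \frac{8}{5} = - \frac{1}{2} \approx -0.5$)
$M{\left(W \right)} = \frac{1}{9 \left(- \frac{1}{2} + W\right)}$ ($M{\left(W \right)} = \frac{1}{9 \left(W - \frac{1}{2}\right)} = \frac{1}{9 \left(- \frac{1}{2} + W\right)}$)
$M{\left(33 \right)} 74 = \frac{2}{9 \left(-1 + 2 \cdot 33\right)} 74 = \frac{2}{9 \left(-1 + 66\right)} 74 = \frac{2}{9 \cdot 65} \cdot 74 = \frac{2}{9} \cdot \frac{1}{65} \cdot 74 = \frac{2}{585} \cdot 74 = \frac{148}{585}$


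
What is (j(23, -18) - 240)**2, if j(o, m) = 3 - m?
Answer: 47961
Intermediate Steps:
(j(23, -18) - 240)**2 = ((3 - 1*(-18)) - 240)**2 = ((3 + 18) - 240)**2 = (21 - 240)**2 = (-219)**2 = 47961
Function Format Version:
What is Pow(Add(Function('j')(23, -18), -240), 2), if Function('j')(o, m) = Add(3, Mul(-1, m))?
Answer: 47961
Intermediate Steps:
Pow(Add(Function('j')(23, -18), -240), 2) = Pow(Add(Add(3, Mul(-1, -18)), -240), 2) = Pow(Add(Add(3, 18), -240), 2) = Pow(Add(21, -240), 2) = Pow(-219, 2) = 47961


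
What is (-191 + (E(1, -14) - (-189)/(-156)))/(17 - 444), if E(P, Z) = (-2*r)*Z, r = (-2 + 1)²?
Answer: 8539/22204 ≈ 0.38457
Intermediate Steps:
r = 1 (r = (-1)² = 1)
E(P, Z) = -2*Z (E(P, Z) = (-2*1)*Z = -2*Z)
(-191 + (E(1, -14) - (-189)/(-156)))/(17 - 444) = (-191 + (-2*(-14) - (-189)/(-156)))/(17 - 444) = (-191 + (28 - (-189)*(-1)/156))/(-427) = (-191 + (28 - 1*63/52))*(-1/427) = (-191 + (28 - 63/52))*(-1/427) = (-191 + 1393/52)*(-1/427) = -8539/52*(-1/427) = 8539/22204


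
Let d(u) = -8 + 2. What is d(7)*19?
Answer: -114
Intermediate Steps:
d(u) = -6
d(7)*19 = -6*19 = -114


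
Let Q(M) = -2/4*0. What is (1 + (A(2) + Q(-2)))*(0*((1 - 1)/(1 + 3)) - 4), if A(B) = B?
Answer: -12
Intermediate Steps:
Q(M) = 0 (Q(M) = -2*¼*0 = -½*0 = 0)
(1 + (A(2) + Q(-2)))*(0*((1 - 1)/(1 + 3)) - 4) = (1 + (2 + 0))*(0*((1 - 1)/(1 + 3)) - 4) = (1 + 2)*(0*(0/4) - 4) = 3*(0*(0*(¼)) - 4) = 3*(0*0 - 4) = 3*(0 - 4) = 3*(-4) = -12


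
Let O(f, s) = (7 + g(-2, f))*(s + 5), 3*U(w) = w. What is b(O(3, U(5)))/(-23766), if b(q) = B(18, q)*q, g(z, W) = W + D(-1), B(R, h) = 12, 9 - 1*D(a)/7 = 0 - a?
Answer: -880/3961 ≈ -0.22217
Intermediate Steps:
D(a) = 63 + 7*a (D(a) = 63 - 7*(0 - a) = 63 - (-7)*a = 63 + 7*a)
U(w) = w/3
g(z, W) = 56 + W (g(z, W) = W + (63 + 7*(-1)) = W + (63 - 7) = W + 56 = 56 + W)
O(f, s) = (5 + s)*(63 + f) (O(f, s) = (7 + (56 + f))*(s + 5) = (63 + f)*(5 + s) = (5 + s)*(63 + f))
b(q) = 12*q
b(O(3, U(5)))/(-23766) = (12*(315 + 5*3 + 63*((1/3)*5) + 3*((1/3)*5)))/(-23766) = (12*(315 + 15 + 63*(5/3) + 3*(5/3)))*(-1/23766) = (12*(315 + 15 + 105 + 5))*(-1/23766) = (12*440)*(-1/23766) = 5280*(-1/23766) = -880/3961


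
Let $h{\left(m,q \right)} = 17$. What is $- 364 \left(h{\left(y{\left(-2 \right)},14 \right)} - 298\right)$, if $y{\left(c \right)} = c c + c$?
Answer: $102284$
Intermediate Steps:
$y{\left(c \right)} = c + c^{2}$ ($y{\left(c \right)} = c^{2} + c = c + c^{2}$)
$- 364 \left(h{\left(y{\left(-2 \right)},14 \right)} - 298\right) = - 364 \left(17 - 298\right) = \left(-364\right) \left(-281\right) = 102284$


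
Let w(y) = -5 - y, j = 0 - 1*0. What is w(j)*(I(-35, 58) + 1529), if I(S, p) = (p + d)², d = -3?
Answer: -22770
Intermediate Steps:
I(S, p) = (-3 + p)² (I(S, p) = (p - 3)² = (-3 + p)²)
j = 0 (j = 0 + 0 = 0)
w(j)*(I(-35, 58) + 1529) = (-5 - 1*0)*((-3 + 58)² + 1529) = (-5 + 0)*(55² + 1529) = -5*(3025 + 1529) = -5*4554 = -22770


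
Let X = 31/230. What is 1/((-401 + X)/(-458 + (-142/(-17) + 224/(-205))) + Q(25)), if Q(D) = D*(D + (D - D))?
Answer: 72258088/45225567703 ≈ 0.0015977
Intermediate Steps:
X = 31/230 (X = 31*(1/230) = 31/230 ≈ 0.13478)
Q(D) = D² (Q(D) = D*(D + 0) = D*D = D²)
1/((-401 + X)/(-458 + (-142/(-17) + 224/(-205))) + Q(25)) = 1/((-401 + 31/230)/(-458 + (-142/(-17) + 224/(-205))) + 25²) = 1/(-92199/(230*(-458 + (-142*(-1/17) + 224*(-1/205)))) + 625) = 1/(-92199/(230*(-458 + (142/17 - 224/205))) + 625) = 1/(-92199/(230*(-458 + 25302/3485)) + 625) = 1/(-92199/(230*(-1570828/3485)) + 625) = 1/(-92199/230*(-3485/1570828) + 625) = 1/(64262703/72258088 + 625) = 1/(45225567703/72258088) = 72258088/45225567703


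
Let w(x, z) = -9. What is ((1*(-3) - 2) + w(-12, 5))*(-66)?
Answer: 924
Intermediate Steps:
((1*(-3) - 2) + w(-12, 5))*(-66) = ((1*(-3) - 2) - 9)*(-66) = ((-3 - 2) - 9)*(-66) = (-5 - 9)*(-66) = -14*(-66) = 924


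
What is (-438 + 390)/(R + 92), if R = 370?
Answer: -8/77 ≈ -0.10390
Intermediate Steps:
(-438 + 390)/(R + 92) = (-438 + 390)/(370 + 92) = -48/462 = -48*1/462 = -8/77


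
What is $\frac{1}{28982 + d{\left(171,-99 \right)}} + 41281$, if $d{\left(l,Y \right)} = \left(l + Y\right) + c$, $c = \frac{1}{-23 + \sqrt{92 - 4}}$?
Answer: $\frac{15367354300579704}{372262161473} + \frac{2 \sqrt{22}}{372262161473} \approx 41281.0$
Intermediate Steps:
$c = \frac{1}{-23 + 2 \sqrt{22}}$ ($c = \frac{1}{-23 + \sqrt{88}} = \frac{1}{-23 + 2 \sqrt{22}} \approx -0.073426$)
$d{\left(l,Y \right)} = - \frac{23}{441} + Y + l - \frac{2 \sqrt{22}}{441}$ ($d{\left(l,Y \right)} = \left(l + Y\right) - \left(\frac{23}{441} + \frac{2 \sqrt{22}}{441}\right) = \left(Y + l\right) - \left(\frac{23}{441} + \frac{2 \sqrt{22}}{441}\right) = - \frac{23}{441} + Y + l - \frac{2 \sqrt{22}}{441}$)
$\frac{1}{28982 + d{\left(171,-99 \right)}} + 41281 = \frac{1}{28982 - \left(- \frac{31729}{441} + \frac{2 \sqrt{22}}{441}\right)} + 41281 = \frac{1}{28982 + \left(\frac{31729}{441} - \frac{2 \sqrt{22}}{441}\right)} + 41281 = \frac{1}{\frac{12812791}{441} - \frac{2 \sqrt{22}}{441}} + 41281 = 41281 + \frac{1}{\frac{12812791}{441} - \frac{2 \sqrt{22}}{441}}$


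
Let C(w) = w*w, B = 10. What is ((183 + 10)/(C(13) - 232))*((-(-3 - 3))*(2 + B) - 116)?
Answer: 8492/63 ≈ 134.79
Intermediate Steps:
C(w) = w²
((183 + 10)/(C(13) - 232))*((-(-3 - 3))*(2 + B) - 116) = ((183 + 10)/(13² - 232))*((-(-3 - 3))*(2 + 10) - 116) = (193/(169 - 232))*(-1*(-6)*12 - 116) = (193/(-63))*(6*12 - 116) = (193*(-1/63))*(72 - 116) = -193/63*(-44) = 8492/63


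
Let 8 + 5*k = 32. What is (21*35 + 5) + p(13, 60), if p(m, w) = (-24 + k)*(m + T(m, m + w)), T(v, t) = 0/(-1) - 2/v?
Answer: 32068/65 ≈ 493.35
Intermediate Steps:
k = 24/5 (k = -8/5 + (⅕)*32 = -8/5 + 32/5 = 24/5 ≈ 4.8000)
T(v, t) = -2/v (T(v, t) = 0*(-1) - 2/v = 0 - 2/v = -2/v)
p(m, w) = -96*m/5 + 192/(5*m) (p(m, w) = (-24 + 24/5)*(m - 2/m) = -96*(m - 2/m)/5 = -96*m/5 + 192/(5*m))
(21*35 + 5) + p(13, 60) = (21*35 + 5) + (96/5)*(2 - 1*13²)/13 = (735 + 5) + (96/5)*(1/13)*(2 - 1*169) = 740 + (96/5)*(1/13)*(2 - 169) = 740 + (96/5)*(1/13)*(-167) = 740 - 16032/65 = 32068/65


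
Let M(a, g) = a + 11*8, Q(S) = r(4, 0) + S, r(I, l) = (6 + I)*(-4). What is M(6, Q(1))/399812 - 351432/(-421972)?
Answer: 17568299519/21088683658 ≈ 0.83307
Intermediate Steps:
r(I, l) = -24 - 4*I
Q(S) = -40 + S (Q(S) = (-24 - 4*4) + S = (-24 - 16) + S = -40 + S)
M(a, g) = 88 + a (M(a, g) = a + 88 = 88 + a)
M(6, Q(1))/399812 - 351432/(-421972) = (88 + 6)/399812 - 351432/(-421972) = 94*(1/399812) - 351432*(-1/421972) = 47/199906 + 87858/105493 = 17568299519/21088683658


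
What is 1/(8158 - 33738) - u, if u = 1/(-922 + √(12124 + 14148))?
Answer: 5690237/5268277740 + √1642/205953 ≈ 0.0012768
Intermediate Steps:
u = 1/(-922 + 4*√1642) (u = 1/(-922 + √26272) = 1/(-922 + 4*√1642) ≈ -0.0013159)
1/(8158 - 33738) - u = 1/(8158 - 33738) - (-461/411906 - √1642/205953) = 1/(-25580) + (461/411906 + √1642/205953) = -1/25580 + (461/411906 + √1642/205953) = 5690237/5268277740 + √1642/205953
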